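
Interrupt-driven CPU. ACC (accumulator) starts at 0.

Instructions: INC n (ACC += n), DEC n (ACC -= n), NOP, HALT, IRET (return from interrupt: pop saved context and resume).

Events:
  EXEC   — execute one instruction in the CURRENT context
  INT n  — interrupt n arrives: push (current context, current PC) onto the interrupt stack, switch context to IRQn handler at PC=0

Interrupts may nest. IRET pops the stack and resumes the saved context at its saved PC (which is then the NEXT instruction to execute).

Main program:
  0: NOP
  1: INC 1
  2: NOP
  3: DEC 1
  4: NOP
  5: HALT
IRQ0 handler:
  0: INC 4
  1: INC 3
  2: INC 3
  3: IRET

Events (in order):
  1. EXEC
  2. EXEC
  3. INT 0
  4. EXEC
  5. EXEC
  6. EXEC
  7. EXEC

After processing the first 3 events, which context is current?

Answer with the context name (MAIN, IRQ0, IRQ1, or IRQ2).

Answer: IRQ0

Derivation:
Event 1 (EXEC): [MAIN] PC=0: NOP
Event 2 (EXEC): [MAIN] PC=1: INC 1 -> ACC=1
Event 3 (INT 0): INT 0 arrives: push (MAIN, PC=2), enter IRQ0 at PC=0 (depth now 1)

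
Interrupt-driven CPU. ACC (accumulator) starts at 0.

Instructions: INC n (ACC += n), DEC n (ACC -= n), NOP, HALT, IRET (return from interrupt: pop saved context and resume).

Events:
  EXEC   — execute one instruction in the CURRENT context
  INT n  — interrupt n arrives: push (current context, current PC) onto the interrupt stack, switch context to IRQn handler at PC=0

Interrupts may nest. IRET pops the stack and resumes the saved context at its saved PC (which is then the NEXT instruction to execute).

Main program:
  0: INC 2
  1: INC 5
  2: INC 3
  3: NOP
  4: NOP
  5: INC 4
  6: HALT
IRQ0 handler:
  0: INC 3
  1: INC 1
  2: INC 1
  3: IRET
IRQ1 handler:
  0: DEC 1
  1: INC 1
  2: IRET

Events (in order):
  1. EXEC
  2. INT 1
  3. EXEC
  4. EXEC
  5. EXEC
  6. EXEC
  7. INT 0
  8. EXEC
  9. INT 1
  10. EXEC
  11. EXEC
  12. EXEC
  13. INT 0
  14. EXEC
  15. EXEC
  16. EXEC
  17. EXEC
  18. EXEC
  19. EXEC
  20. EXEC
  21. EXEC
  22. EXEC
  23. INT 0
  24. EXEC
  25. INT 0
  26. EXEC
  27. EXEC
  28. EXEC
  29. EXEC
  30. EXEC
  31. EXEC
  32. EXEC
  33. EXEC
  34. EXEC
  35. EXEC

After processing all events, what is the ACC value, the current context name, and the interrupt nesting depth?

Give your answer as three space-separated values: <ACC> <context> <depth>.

Event 1 (EXEC): [MAIN] PC=0: INC 2 -> ACC=2
Event 2 (INT 1): INT 1 arrives: push (MAIN, PC=1), enter IRQ1 at PC=0 (depth now 1)
Event 3 (EXEC): [IRQ1] PC=0: DEC 1 -> ACC=1
Event 4 (EXEC): [IRQ1] PC=1: INC 1 -> ACC=2
Event 5 (EXEC): [IRQ1] PC=2: IRET -> resume MAIN at PC=1 (depth now 0)
Event 6 (EXEC): [MAIN] PC=1: INC 5 -> ACC=7
Event 7 (INT 0): INT 0 arrives: push (MAIN, PC=2), enter IRQ0 at PC=0 (depth now 1)
Event 8 (EXEC): [IRQ0] PC=0: INC 3 -> ACC=10
Event 9 (INT 1): INT 1 arrives: push (IRQ0, PC=1), enter IRQ1 at PC=0 (depth now 2)
Event 10 (EXEC): [IRQ1] PC=0: DEC 1 -> ACC=9
Event 11 (EXEC): [IRQ1] PC=1: INC 1 -> ACC=10
Event 12 (EXEC): [IRQ1] PC=2: IRET -> resume IRQ0 at PC=1 (depth now 1)
Event 13 (INT 0): INT 0 arrives: push (IRQ0, PC=1), enter IRQ0 at PC=0 (depth now 2)
Event 14 (EXEC): [IRQ0] PC=0: INC 3 -> ACC=13
Event 15 (EXEC): [IRQ0] PC=1: INC 1 -> ACC=14
Event 16 (EXEC): [IRQ0] PC=2: INC 1 -> ACC=15
Event 17 (EXEC): [IRQ0] PC=3: IRET -> resume IRQ0 at PC=1 (depth now 1)
Event 18 (EXEC): [IRQ0] PC=1: INC 1 -> ACC=16
Event 19 (EXEC): [IRQ0] PC=2: INC 1 -> ACC=17
Event 20 (EXEC): [IRQ0] PC=3: IRET -> resume MAIN at PC=2 (depth now 0)
Event 21 (EXEC): [MAIN] PC=2: INC 3 -> ACC=20
Event 22 (EXEC): [MAIN] PC=3: NOP
Event 23 (INT 0): INT 0 arrives: push (MAIN, PC=4), enter IRQ0 at PC=0 (depth now 1)
Event 24 (EXEC): [IRQ0] PC=0: INC 3 -> ACC=23
Event 25 (INT 0): INT 0 arrives: push (IRQ0, PC=1), enter IRQ0 at PC=0 (depth now 2)
Event 26 (EXEC): [IRQ0] PC=0: INC 3 -> ACC=26
Event 27 (EXEC): [IRQ0] PC=1: INC 1 -> ACC=27
Event 28 (EXEC): [IRQ0] PC=2: INC 1 -> ACC=28
Event 29 (EXEC): [IRQ0] PC=3: IRET -> resume IRQ0 at PC=1 (depth now 1)
Event 30 (EXEC): [IRQ0] PC=1: INC 1 -> ACC=29
Event 31 (EXEC): [IRQ0] PC=2: INC 1 -> ACC=30
Event 32 (EXEC): [IRQ0] PC=3: IRET -> resume MAIN at PC=4 (depth now 0)
Event 33 (EXEC): [MAIN] PC=4: NOP
Event 34 (EXEC): [MAIN] PC=5: INC 4 -> ACC=34
Event 35 (EXEC): [MAIN] PC=6: HALT

Answer: 34 MAIN 0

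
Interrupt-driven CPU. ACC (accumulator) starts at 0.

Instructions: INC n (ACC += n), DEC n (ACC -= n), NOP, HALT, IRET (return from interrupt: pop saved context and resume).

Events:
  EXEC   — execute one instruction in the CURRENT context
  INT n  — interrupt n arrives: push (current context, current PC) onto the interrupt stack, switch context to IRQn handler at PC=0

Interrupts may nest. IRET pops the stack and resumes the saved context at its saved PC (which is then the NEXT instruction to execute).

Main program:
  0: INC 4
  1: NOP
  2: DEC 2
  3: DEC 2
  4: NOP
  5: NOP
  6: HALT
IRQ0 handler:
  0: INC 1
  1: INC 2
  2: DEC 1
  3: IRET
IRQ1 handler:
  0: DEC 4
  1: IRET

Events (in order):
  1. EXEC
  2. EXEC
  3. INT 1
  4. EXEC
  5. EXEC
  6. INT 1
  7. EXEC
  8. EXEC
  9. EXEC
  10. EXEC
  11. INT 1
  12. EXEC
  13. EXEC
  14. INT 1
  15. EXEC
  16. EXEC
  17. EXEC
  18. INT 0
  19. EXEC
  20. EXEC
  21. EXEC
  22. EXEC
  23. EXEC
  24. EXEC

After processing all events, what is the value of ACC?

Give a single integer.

Event 1 (EXEC): [MAIN] PC=0: INC 4 -> ACC=4
Event 2 (EXEC): [MAIN] PC=1: NOP
Event 3 (INT 1): INT 1 arrives: push (MAIN, PC=2), enter IRQ1 at PC=0 (depth now 1)
Event 4 (EXEC): [IRQ1] PC=0: DEC 4 -> ACC=0
Event 5 (EXEC): [IRQ1] PC=1: IRET -> resume MAIN at PC=2 (depth now 0)
Event 6 (INT 1): INT 1 arrives: push (MAIN, PC=2), enter IRQ1 at PC=0 (depth now 1)
Event 7 (EXEC): [IRQ1] PC=0: DEC 4 -> ACC=-4
Event 8 (EXEC): [IRQ1] PC=1: IRET -> resume MAIN at PC=2 (depth now 0)
Event 9 (EXEC): [MAIN] PC=2: DEC 2 -> ACC=-6
Event 10 (EXEC): [MAIN] PC=3: DEC 2 -> ACC=-8
Event 11 (INT 1): INT 1 arrives: push (MAIN, PC=4), enter IRQ1 at PC=0 (depth now 1)
Event 12 (EXEC): [IRQ1] PC=0: DEC 4 -> ACC=-12
Event 13 (EXEC): [IRQ1] PC=1: IRET -> resume MAIN at PC=4 (depth now 0)
Event 14 (INT 1): INT 1 arrives: push (MAIN, PC=4), enter IRQ1 at PC=0 (depth now 1)
Event 15 (EXEC): [IRQ1] PC=0: DEC 4 -> ACC=-16
Event 16 (EXEC): [IRQ1] PC=1: IRET -> resume MAIN at PC=4 (depth now 0)
Event 17 (EXEC): [MAIN] PC=4: NOP
Event 18 (INT 0): INT 0 arrives: push (MAIN, PC=5), enter IRQ0 at PC=0 (depth now 1)
Event 19 (EXEC): [IRQ0] PC=0: INC 1 -> ACC=-15
Event 20 (EXEC): [IRQ0] PC=1: INC 2 -> ACC=-13
Event 21 (EXEC): [IRQ0] PC=2: DEC 1 -> ACC=-14
Event 22 (EXEC): [IRQ0] PC=3: IRET -> resume MAIN at PC=5 (depth now 0)
Event 23 (EXEC): [MAIN] PC=5: NOP
Event 24 (EXEC): [MAIN] PC=6: HALT

Answer: -14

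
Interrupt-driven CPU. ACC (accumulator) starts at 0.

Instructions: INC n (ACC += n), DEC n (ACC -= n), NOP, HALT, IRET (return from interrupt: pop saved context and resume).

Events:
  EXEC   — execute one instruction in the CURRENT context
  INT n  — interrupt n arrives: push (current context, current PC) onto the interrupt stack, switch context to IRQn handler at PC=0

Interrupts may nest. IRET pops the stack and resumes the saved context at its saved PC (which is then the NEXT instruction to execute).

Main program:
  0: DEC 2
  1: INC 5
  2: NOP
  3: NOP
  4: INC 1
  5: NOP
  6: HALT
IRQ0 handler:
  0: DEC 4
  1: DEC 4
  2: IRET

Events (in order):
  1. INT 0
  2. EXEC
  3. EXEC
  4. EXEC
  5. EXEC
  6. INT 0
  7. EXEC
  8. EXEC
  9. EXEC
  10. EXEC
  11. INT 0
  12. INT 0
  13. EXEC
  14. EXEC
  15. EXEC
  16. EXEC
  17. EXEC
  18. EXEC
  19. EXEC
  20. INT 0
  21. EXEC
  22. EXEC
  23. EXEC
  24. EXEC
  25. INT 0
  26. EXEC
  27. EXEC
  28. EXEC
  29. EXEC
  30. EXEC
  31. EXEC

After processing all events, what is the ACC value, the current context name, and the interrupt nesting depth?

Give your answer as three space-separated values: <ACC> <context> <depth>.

Event 1 (INT 0): INT 0 arrives: push (MAIN, PC=0), enter IRQ0 at PC=0 (depth now 1)
Event 2 (EXEC): [IRQ0] PC=0: DEC 4 -> ACC=-4
Event 3 (EXEC): [IRQ0] PC=1: DEC 4 -> ACC=-8
Event 4 (EXEC): [IRQ0] PC=2: IRET -> resume MAIN at PC=0 (depth now 0)
Event 5 (EXEC): [MAIN] PC=0: DEC 2 -> ACC=-10
Event 6 (INT 0): INT 0 arrives: push (MAIN, PC=1), enter IRQ0 at PC=0 (depth now 1)
Event 7 (EXEC): [IRQ0] PC=0: DEC 4 -> ACC=-14
Event 8 (EXEC): [IRQ0] PC=1: DEC 4 -> ACC=-18
Event 9 (EXEC): [IRQ0] PC=2: IRET -> resume MAIN at PC=1 (depth now 0)
Event 10 (EXEC): [MAIN] PC=1: INC 5 -> ACC=-13
Event 11 (INT 0): INT 0 arrives: push (MAIN, PC=2), enter IRQ0 at PC=0 (depth now 1)
Event 12 (INT 0): INT 0 arrives: push (IRQ0, PC=0), enter IRQ0 at PC=0 (depth now 2)
Event 13 (EXEC): [IRQ0] PC=0: DEC 4 -> ACC=-17
Event 14 (EXEC): [IRQ0] PC=1: DEC 4 -> ACC=-21
Event 15 (EXEC): [IRQ0] PC=2: IRET -> resume IRQ0 at PC=0 (depth now 1)
Event 16 (EXEC): [IRQ0] PC=0: DEC 4 -> ACC=-25
Event 17 (EXEC): [IRQ0] PC=1: DEC 4 -> ACC=-29
Event 18 (EXEC): [IRQ0] PC=2: IRET -> resume MAIN at PC=2 (depth now 0)
Event 19 (EXEC): [MAIN] PC=2: NOP
Event 20 (INT 0): INT 0 arrives: push (MAIN, PC=3), enter IRQ0 at PC=0 (depth now 1)
Event 21 (EXEC): [IRQ0] PC=0: DEC 4 -> ACC=-33
Event 22 (EXEC): [IRQ0] PC=1: DEC 4 -> ACC=-37
Event 23 (EXEC): [IRQ0] PC=2: IRET -> resume MAIN at PC=3 (depth now 0)
Event 24 (EXEC): [MAIN] PC=3: NOP
Event 25 (INT 0): INT 0 arrives: push (MAIN, PC=4), enter IRQ0 at PC=0 (depth now 1)
Event 26 (EXEC): [IRQ0] PC=0: DEC 4 -> ACC=-41
Event 27 (EXEC): [IRQ0] PC=1: DEC 4 -> ACC=-45
Event 28 (EXEC): [IRQ0] PC=2: IRET -> resume MAIN at PC=4 (depth now 0)
Event 29 (EXEC): [MAIN] PC=4: INC 1 -> ACC=-44
Event 30 (EXEC): [MAIN] PC=5: NOP
Event 31 (EXEC): [MAIN] PC=6: HALT

Answer: -44 MAIN 0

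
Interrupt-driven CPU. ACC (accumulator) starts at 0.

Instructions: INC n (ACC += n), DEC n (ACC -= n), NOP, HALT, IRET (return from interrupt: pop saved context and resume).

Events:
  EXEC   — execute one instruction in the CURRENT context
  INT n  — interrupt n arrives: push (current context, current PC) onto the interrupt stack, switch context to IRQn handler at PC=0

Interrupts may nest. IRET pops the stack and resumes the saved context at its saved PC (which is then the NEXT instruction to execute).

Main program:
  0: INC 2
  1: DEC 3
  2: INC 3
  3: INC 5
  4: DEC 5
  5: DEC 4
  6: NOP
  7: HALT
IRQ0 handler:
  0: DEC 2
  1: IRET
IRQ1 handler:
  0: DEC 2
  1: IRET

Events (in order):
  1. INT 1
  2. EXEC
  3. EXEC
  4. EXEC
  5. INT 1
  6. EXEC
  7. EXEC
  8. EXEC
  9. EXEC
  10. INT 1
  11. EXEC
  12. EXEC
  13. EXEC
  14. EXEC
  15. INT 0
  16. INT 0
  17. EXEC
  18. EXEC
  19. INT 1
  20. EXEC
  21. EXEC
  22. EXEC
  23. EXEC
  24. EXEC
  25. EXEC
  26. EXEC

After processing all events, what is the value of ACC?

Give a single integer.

Answer: -14

Derivation:
Event 1 (INT 1): INT 1 arrives: push (MAIN, PC=0), enter IRQ1 at PC=0 (depth now 1)
Event 2 (EXEC): [IRQ1] PC=0: DEC 2 -> ACC=-2
Event 3 (EXEC): [IRQ1] PC=1: IRET -> resume MAIN at PC=0 (depth now 0)
Event 4 (EXEC): [MAIN] PC=0: INC 2 -> ACC=0
Event 5 (INT 1): INT 1 arrives: push (MAIN, PC=1), enter IRQ1 at PC=0 (depth now 1)
Event 6 (EXEC): [IRQ1] PC=0: DEC 2 -> ACC=-2
Event 7 (EXEC): [IRQ1] PC=1: IRET -> resume MAIN at PC=1 (depth now 0)
Event 8 (EXEC): [MAIN] PC=1: DEC 3 -> ACC=-5
Event 9 (EXEC): [MAIN] PC=2: INC 3 -> ACC=-2
Event 10 (INT 1): INT 1 arrives: push (MAIN, PC=3), enter IRQ1 at PC=0 (depth now 1)
Event 11 (EXEC): [IRQ1] PC=0: DEC 2 -> ACC=-4
Event 12 (EXEC): [IRQ1] PC=1: IRET -> resume MAIN at PC=3 (depth now 0)
Event 13 (EXEC): [MAIN] PC=3: INC 5 -> ACC=1
Event 14 (EXEC): [MAIN] PC=4: DEC 5 -> ACC=-4
Event 15 (INT 0): INT 0 arrives: push (MAIN, PC=5), enter IRQ0 at PC=0 (depth now 1)
Event 16 (INT 0): INT 0 arrives: push (IRQ0, PC=0), enter IRQ0 at PC=0 (depth now 2)
Event 17 (EXEC): [IRQ0] PC=0: DEC 2 -> ACC=-6
Event 18 (EXEC): [IRQ0] PC=1: IRET -> resume IRQ0 at PC=0 (depth now 1)
Event 19 (INT 1): INT 1 arrives: push (IRQ0, PC=0), enter IRQ1 at PC=0 (depth now 2)
Event 20 (EXEC): [IRQ1] PC=0: DEC 2 -> ACC=-8
Event 21 (EXEC): [IRQ1] PC=1: IRET -> resume IRQ0 at PC=0 (depth now 1)
Event 22 (EXEC): [IRQ0] PC=0: DEC 2 -> ACC=-10
Event 23 (EXEC): [IRQ0] PC=1: IRET -> resume MAIN at PC=5 (depth now 0)
Event 24 (EXEC): [MAIN] PC=5: DEC 4 -> ACC=-14
Event 25 (EXEC): [MAIN] PC=6: NOP
Event 26 (EXEC): [MAIN] PC=7: HALT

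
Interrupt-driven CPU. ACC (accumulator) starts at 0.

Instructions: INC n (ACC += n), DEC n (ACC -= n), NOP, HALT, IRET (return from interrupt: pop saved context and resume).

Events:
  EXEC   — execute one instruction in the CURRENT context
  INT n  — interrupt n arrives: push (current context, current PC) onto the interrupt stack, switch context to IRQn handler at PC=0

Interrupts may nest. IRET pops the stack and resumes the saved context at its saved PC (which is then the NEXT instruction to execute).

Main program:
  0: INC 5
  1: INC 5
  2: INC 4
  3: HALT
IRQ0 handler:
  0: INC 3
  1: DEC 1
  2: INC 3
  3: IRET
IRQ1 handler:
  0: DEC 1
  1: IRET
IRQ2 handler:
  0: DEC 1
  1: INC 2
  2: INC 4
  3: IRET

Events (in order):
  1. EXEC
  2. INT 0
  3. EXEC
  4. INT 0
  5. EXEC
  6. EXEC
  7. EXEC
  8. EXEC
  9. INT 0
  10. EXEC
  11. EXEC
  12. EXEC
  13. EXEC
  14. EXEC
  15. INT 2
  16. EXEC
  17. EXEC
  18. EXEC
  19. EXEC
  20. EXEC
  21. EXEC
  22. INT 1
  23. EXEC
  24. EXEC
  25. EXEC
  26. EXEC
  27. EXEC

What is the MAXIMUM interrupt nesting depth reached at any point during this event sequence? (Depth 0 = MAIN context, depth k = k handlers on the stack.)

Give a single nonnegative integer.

Event 1 (EXEC): [MAIN] PC=0: INC 5 -> ACC=5 [depth=0]
Event 2 (INT 0): INT 0 arrives: push (MAIN, PC=1), enter IRQ0 at PC=0 (depth now 1) [depth=1]
Event 3 (EXEC): [IRQ0] PC=0: INC 3 -> ACC=8 [depth=1]
Event 4 (INT 0): INT 0 arrives: push (IRQ0, PC=1), enter IRQ0 at PC=0 (depth now 2) [depth=2]
Event 5 (EXEC): [IRQ0] PC=0: INC 3 -> ACC=11 [depth=2]
Event 6 (EXEC): [IRQ0] PC=1: DEC 1 -> ACC=10 [depth=2]
Event 7 (EXEC): [IRQ0] PC=2: INC 3 -> ACC=13 [depth=2]
Event 8 (EXEC): [IRQ0] PC=3: IRET -> resume IRQ0 at PC=1 (depth now 1) [depth=1]
Event 9 (INT 0): INT 0 arrives: push (IRQ0, PC=1), enter IRQ0 at PC=0 (depth now 2) [depth=2]
Event 10 (EXEC): [IRQ0] PC=0: INC 3 -> ACC=16 [depth=2]
Event 11 (EXEC): [IRQ0] PC=1: DEC 1 -> ACC=15 [depth=2]
Event 12 (EXEC): [IRQ0] PC=2: INC 3 -> ACC=18 [depth=2]
Event 13 (EXEC): [IRQ0] PC=3: IRET -> resume IRQ0 at PC=1 (depth now 1) [depth=1]
Event 14 (EXEC): [IRQ0] PC=1: DEC 1 -> ACC=17 [depth=1]
Event 15 (INT 2): INT 2 arrives: push (IRQ0, PC=2), enter IRQ2 at PC=0 (depth now 2) [depth=2]
Event 16 (EXEC): [IRQ2] PC=0: DEC 1 -> ACC=16 [depth=2]
Event 17 (EXEC): [IRQ2] PC=1: INC 2 -> ACC=18 [depth=2]
Event 18 (EXEC): [IRQ2] PC=2: INC 4 -> ACC=22 [depth=2]
Event 19 (EXEC): [IRQ2] PC=3: IRET -> resume IRQ0 at PC=2 (depth now 1) [depth=1]
Event 20 (EXEC): [IRQ0] PC=2: INC 3 -> ACC=25 [depth=1]
Event 21 (EXEC): [IRQ0] PC=3: IRET -> resume MAIN at PC=1 (depth now 0) [depth=0]
Event 22 (INT 1): INT 1 arrives: push (MAIN, PC=1), enter IRQ1 at PC=0 (depth now 1) [depth=1]
Event 23 (EXEC): [IRQ1] PC=0: DEC 1 -> ACC=24 [depth=1]
Event 24 (EXEC): [IRQ1] PC=1: IRET -> resume MAIN at PC=1 (depth now 0) [depth=0]
Event 25 (EXEC): [MAIN] PC=1: INC 5 -> ACC=29 [depth=0]
Event 26 (EXEC): [MAIN] PC=2: INC 4 -> ACC=33 [depth=0]
Event 27 (EXEC): [MAIN] PC=3: HALT [depth=0]
Max depth observed: 2

Answer: 2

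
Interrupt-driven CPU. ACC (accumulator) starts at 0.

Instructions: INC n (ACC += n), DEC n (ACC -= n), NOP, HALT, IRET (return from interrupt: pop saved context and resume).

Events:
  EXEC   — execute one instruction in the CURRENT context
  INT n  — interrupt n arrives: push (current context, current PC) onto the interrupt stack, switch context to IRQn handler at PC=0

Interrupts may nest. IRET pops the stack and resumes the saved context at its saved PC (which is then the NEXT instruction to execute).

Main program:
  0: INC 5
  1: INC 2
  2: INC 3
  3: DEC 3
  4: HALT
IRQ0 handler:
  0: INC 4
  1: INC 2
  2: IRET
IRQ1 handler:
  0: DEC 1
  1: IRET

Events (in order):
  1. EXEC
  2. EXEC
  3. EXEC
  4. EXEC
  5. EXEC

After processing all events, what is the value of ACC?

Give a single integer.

Answer: 7

Derivation:
Event 1 (EXEC): [MAIN] PC=0: INC 5 -> ACC=5
Event 2 (EXEC): [MAIN] PC=1: INC 2 -> ACC=7
Event 3 (EXEC): [MAIN] PC=2: INC 3 -> ACC=10
Event 4 (EXEC): [MAIN] PC=3: DEC 3 -> ACC=7
Event 5 (EXEC): [MAIN] PC=4: HALT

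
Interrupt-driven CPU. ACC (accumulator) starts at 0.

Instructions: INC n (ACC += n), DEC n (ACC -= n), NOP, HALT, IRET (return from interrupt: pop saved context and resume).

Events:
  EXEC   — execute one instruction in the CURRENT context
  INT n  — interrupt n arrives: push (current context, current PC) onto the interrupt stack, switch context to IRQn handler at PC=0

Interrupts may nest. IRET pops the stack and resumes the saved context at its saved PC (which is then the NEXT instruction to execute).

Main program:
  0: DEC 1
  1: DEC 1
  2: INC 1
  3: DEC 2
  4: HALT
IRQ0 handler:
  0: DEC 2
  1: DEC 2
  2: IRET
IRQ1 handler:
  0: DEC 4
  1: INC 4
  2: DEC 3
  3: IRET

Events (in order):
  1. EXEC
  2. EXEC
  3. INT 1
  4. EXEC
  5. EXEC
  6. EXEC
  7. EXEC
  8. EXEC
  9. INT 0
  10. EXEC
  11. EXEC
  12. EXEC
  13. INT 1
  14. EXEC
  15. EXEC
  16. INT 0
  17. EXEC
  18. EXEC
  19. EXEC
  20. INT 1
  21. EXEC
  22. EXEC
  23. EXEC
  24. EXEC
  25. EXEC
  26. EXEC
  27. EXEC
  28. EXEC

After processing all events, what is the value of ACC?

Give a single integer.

Event 1 (EXEC): [MAIN] PC=0: DEC 1 -> ACC=-1
Event 2 (EXEC): [MAIN] PC=1: DEC 1 -> ACC=-2
Event 3 (INT 1): INT 1 arrives: push (MAIN, PC=2), enter IRQ1 at PC=0 (depth now 1)
Event 4 (EXEC): [IRQ1] PC=0: DEC 4 -> ACC=-6
Event 5 (EXEC): [IRQ1] PC=1: INC 4 -> ACC=-2
Event 6 (EXEC): [IRQ1] PC=2: DEC 3 -> ACC=-5
Event 7 (EXEC): [IRQ1] PC=3: IRET -> resume MAIN at PC=2 (depth now 0)
Event 8 (EXEC): [MAIN] PC=2: INC 1 -> ACC=-4
Event 9 (INT 0): INT 0 arrives: push (MAIN, PC=3), enter IRQ0 at PC=0 (depth now 1)
Event 10 (EXEC): [IRQ0] PC=0: DEC 2 -> ACC=-6
Event 11 (EXEC): [IRQ0] PC=1: DEC 2 -> ACC=-8
Event 12 (EXEC): [IRQ0] PC=2: IRET -> resume MAIN at PC=3 (depth now 0)
Event 13 (INT 1): INT 1 arrives: push (MAIN, PC=3), enter IRQ1 at PC=0 (depth now 1)
Event 14 (EXEC): [IRQ1] PC=0: DEC 4 -> ACC=-12
Event 15 (EXEC): [IRQ1] PC=1: INC 4 -> ACC=-8
Event 16 (INT 0): INT 0 arrives: push (IRQ1, PC=2), enter IRQ0 at PC=0 (depth now 2)
Event 17 (EXEC): [IRQ0] PC=0: DEC 2 -> ACC=-10
Event 18 (EXEC): [IRQ0] PC=1: DEC 2 -> ACC=-12
Event 19 (EXEC): [IRQ0] PC=2: IRET -> resume IRQ1 at PC=2 (depth now 1)
Event 20 (INT 1): INT 1 arrives: push (IRQ1, PC=2), enter IRQ1 at PC=0 (depth now 2)
Event 21 (EXEC): [IRQ1] PC=0: DEC 4 -> ACC=-16
Event 22 (EXEC): [IRQ1] PC=1: INC 4 -> ACC=-12
Event 23 (EXEC): [IRQ1] PC=2: DEC 3 -> ACC=-15
Event 24 (EXEC): [IRQ1] PC=3: IRET -> resume IRQ1 at PC=2 (depth now 1)
Event 25 (EXEC): [IRQ1] PC=2: DEC 3 -> ACC=-18
Event 26 (EXEC): [IRQ1] PC=3: IRET -> resume MAIN at PC=3 (depth now 0)
Event 27 (EXEC): [MAIN] PC=3: DEC 2 -> ACC=-20
Event 28 (EXEC): [MAIN] PC=4: HALT

Answer: -20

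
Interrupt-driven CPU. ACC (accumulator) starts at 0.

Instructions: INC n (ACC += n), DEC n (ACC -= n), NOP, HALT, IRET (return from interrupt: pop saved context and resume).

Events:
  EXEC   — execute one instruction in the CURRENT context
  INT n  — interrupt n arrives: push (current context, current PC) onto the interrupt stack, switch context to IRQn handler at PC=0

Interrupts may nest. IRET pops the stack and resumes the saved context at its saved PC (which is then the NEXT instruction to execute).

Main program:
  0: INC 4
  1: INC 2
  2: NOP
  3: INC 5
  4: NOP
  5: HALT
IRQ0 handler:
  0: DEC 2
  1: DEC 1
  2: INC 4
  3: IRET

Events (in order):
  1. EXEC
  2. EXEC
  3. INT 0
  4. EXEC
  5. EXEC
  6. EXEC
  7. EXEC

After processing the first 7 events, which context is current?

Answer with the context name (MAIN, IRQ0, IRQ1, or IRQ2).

Answer: MAIN

Derivation:
Event 1 (EXEC): [MAIN] PC=0: INC 4 -> ACC=4
Event 2 (EXEC): [MAIN] PC=1: INC 2 -> ACC=6
Event 3 (INT 0): INT 0 arrives: push (MAIN, PC=2), enter IRQ0 at PC=0 (depth now 1)
Event 4 (EXEC): [IRQ0] PC=0: DEC 2 -> ACC=4
Event 5 (EXEC): [IRQ0] PC=1: DEC 1 -> ACC=3
Event 6 (EXEC): [IRQ0] PC=2: INC 4 -> ACC=7
Event 7 (EXEC): [IRQ0] PC=3: IRET -> resume MAIN at PC=2 (depth now 0)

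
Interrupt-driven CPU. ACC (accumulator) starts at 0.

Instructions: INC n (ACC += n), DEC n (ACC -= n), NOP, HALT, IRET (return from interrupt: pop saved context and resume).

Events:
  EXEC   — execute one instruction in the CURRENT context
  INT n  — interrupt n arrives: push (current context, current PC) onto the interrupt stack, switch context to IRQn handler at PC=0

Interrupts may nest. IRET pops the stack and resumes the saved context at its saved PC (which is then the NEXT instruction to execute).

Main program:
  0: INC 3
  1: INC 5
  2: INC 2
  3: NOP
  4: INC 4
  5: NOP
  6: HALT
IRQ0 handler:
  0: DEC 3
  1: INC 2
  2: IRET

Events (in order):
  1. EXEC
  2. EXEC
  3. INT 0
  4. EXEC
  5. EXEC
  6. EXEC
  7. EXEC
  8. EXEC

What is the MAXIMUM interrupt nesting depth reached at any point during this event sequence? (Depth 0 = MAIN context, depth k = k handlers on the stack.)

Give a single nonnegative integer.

Event 1 (EXEC): [MAIN] PC=0: INC 3 -> ACC=3 [depth=0]
Event 2 (EXEC): [MAIN] PC=1: INC 5 -> ACC=8 [depth=0]
Event 3 (INT 0): INT 0 arrives: push (MAIN, PC=2), enter IRQ0 at PC=0 (depth now 1) [depth=1]
Event 4 (EXEC): [IRQ0] PC=0: DEC 3 -> ACC=5 [depth=1]
Event 5 (EXEC): [IRQ0] PC=1: INC 2 -> ACC=7 [depth=1]
Event 6 (EXEC): [IRQ0] PC=2: IRET -> resume MAIN at PC=2 (depth now 0) [depth=0]
Event 7 (EXEC): [MAIN] PC=2: INC 2 -> ACC=9 [depth=0]
Event 8 (EXEC): [MAIN] PC=3: NOP [depth=0]
Max depth observed: 1

Answer: 1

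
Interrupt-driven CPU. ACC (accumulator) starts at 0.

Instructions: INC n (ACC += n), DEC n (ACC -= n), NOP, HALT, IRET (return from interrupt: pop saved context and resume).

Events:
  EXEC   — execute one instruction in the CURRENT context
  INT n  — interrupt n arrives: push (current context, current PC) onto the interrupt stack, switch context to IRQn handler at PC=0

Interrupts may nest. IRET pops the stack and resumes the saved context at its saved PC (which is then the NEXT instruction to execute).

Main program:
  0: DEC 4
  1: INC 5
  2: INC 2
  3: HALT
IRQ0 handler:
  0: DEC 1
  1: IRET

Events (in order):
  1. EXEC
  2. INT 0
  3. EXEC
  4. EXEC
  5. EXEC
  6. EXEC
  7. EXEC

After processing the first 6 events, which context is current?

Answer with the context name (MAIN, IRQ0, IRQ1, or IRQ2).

Event 1 (EXEC): [MAIN] PC=0: DEC 4 -> ACC=-4
Event 2 (INT 0): INT 0 arrives: push (MAIN, PC=1), enter IRQ0 at PC=0 (depth now 1)
Event 3 (EXEC): [IRQ0] PC=0: DEC 1 -> ACC=-5
Event 4 (EXEC): [IRQ0] PC=1: IRET -> resume MAIN at PC=1 (depth now 0)
Event 5 (EXEC): [MAIN] PC=1: INC 5 -> ACC=0
Event 6 (EXEC): [MAIN] PC=2: INC 2 -> ACC=2

Answer: MAIN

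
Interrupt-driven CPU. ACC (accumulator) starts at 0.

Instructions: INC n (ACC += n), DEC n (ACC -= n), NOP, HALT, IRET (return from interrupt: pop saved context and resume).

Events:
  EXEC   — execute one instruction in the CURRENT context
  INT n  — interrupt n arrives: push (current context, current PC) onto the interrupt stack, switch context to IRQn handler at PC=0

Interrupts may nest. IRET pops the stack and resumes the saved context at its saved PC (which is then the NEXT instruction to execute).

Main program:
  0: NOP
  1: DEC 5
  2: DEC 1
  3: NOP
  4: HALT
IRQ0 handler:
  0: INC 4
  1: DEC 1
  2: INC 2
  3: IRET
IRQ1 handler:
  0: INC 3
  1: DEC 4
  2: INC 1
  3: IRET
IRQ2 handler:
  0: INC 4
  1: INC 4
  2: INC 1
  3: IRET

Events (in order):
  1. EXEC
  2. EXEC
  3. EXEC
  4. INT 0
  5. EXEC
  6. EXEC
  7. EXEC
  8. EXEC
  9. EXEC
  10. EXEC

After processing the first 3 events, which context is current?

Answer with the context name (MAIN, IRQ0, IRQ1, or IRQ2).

Answer: MAIN

Derivation:
Event 1 (EXEC): [MAIN] PC=0: NOP
Event 2 (EXEC): [MAIN] PC=1: DEC 5 -> ACC=-5
Event 3 (EXEC): [MAIN] PC=2: DEC 1 -> ACC=-6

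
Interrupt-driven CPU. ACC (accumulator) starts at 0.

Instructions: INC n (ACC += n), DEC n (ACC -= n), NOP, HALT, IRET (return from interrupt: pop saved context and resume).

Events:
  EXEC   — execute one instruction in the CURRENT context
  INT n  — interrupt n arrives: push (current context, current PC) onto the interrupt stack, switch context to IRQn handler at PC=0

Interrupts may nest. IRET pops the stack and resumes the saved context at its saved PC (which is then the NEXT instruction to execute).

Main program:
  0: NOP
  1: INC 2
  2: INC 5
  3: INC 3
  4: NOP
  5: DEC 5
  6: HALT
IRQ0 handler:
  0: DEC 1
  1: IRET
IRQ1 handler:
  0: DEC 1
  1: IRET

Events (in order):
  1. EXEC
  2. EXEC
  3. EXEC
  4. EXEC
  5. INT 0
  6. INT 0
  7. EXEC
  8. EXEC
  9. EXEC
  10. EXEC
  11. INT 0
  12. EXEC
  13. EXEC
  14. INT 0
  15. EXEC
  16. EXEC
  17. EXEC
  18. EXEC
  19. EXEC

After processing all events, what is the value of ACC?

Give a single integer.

Answer: 1

Derivation:
Event 1 (EXEC): [MAIN] PC=0: NOP
Event 2 (EXEC): [MAIN] PC=1: INC 2 -> ACC=2
Event 3 (EXEC): [MAIN] PC=2: INC 5 -> ACC=7
Event 4 (EXEC): [MAIN] PC=3: INC 3 -> ACC=10
Event 5 (INT 0): INT 0 arrives: push (MAIN, PC=4), enter IRQ0 at PC=0 (depth now 1)
Event 6 (INT 0): INT 0 arrives: push (IRQ0, PC=0), enter IRQ0 at PC=0 (depth now 2)
Event 7 (EXEC): [IRQ0] PC=0: DEC 1 -> ACC=9
Event 8 (EXEC): [IRQ0] PC=1: IRET -> resume IRQ0 at PC=0 (depth now 1)
Event 9 (EXEC): [IRQ0] PC=0: DEC 1 -> ACC=8
Event 10 (EXEC): [IRQ0] PC=1: IRET -> resume MAIN at PC=4 (depth now 0)
Event 11 (INT 0): INT 0 arrives: push (MAIN, PC=4), enter IRQ0 at PC=0 (depth now 1)
Event 12 (EXEC): [IRQ0] PC=0: DEC 1 -> ACC=7
Event 13 (EXEC): [IRQ0] PC=1: IRET -> resume MAIN at PC=4 (depth now 0)
Event 14 (INT 0): INT 0 arrives: push (MAIN, PC=4), enter IRQ0 at PC=0 (depth now 1)
Event 15 (EXEC): [IRQ0] PC=0: DEC 1 -> ACC=6
Event 16 (EXEC): [IRQ0] PC=1: IRET -> resume MAIN at PC=4 (depth now 0)
Event 17 (EXEC): [MAIN] PC=4: NOP
Event 18 (EXEC): [MAIN] PC=5: DEC 5 -> ACC=1
Event 19 (EXEC): [MAIN] PC=6: HALT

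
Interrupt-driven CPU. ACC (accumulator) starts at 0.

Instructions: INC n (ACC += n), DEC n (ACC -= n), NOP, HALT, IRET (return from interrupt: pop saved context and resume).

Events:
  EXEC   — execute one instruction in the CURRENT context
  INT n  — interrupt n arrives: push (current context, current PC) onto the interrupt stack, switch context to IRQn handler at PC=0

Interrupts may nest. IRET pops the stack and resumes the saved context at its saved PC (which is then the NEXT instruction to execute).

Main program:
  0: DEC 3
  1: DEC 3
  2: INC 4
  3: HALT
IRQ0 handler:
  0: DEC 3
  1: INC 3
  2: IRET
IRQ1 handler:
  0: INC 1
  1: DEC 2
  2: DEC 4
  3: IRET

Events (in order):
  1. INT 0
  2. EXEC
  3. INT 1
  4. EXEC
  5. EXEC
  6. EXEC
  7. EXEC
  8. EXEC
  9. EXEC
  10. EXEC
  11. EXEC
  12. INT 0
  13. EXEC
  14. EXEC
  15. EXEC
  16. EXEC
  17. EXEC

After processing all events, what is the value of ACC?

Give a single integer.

Event 1 (INT 0): INT 0 arrives: push (MAIN, PC=0), enter IRQ0 at PC=0 (depth now 1)
Event 2 (EXEC): [IRQ0] PC=0: DEC 3 -> ACC=-3
Event 3 (INT 1): INT 1 arrives: push (IRQ0, PC=1), enter IRQ1 at PC=0 (depth now 2)
Event 4 (EXEC): [IRQ1] PC=0: INC 1 -> ACC=-2
Event 5 (EXEC): [IRQ1] PC=1: DEC 2 -> ACC=-4
Event 6 (EXEC): [IRQ1] PC=2: DEC 4 -> ACC=-8
Event 7 (EXEC): [IRQ1] PC=3: IRET -> resume IRQ0 at PC=1 (depth now 1)
Event 8 (EXEC): [IRQ0] PC=1: INC 3 -> ACC=-5
Event 9 (EXEC): [IRQ0] PC=2: IRET -> resume MAIN at PC=0 (depth now 0)
Event 10 (EXEC): [MAIN] PC=0: DEC 3 -> ACC=-8
Event 11 (EXEC): [MAIN] PC=1: DEC 3 -> ACC=-11
Event 12 (INT 0): INT 0 arrives: push (MAIN, PC=2), enter IRQ0 at PC=0 (depth now 1)
Event 13 (EXEC): [IRQ0] PC=0: DEC 3 -> ACC=-14
Event 14 (EXEC): [IRQ0] PC=1: INC 3 -> ACC=-11
Event 15 (EXEC): [IRQ0] PC=2: IRET -> resume MAIN at PC=2 (depth now 0)
Event 16 (EXEC): [MAIN] PC=2: INC 4 -> ACC=-7
Event 17 (EXEC): [MAIN] PC=3: HALT

Answer: -7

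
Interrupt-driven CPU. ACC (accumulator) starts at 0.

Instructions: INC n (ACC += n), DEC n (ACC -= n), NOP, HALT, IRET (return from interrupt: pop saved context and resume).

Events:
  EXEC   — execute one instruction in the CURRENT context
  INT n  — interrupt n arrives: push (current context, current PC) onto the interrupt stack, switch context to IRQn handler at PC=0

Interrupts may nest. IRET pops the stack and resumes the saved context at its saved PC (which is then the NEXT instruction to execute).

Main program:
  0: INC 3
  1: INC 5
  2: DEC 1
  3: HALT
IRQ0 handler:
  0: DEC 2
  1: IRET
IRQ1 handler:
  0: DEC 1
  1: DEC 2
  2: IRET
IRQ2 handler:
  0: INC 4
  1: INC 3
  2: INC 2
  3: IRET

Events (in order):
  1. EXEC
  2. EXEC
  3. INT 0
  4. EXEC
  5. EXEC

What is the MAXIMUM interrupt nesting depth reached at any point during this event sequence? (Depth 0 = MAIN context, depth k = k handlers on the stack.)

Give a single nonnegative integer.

Answer: 1

Derivation:
Event 1 (EXEC): [MAIN] PC=0: INC 3 -> ACC=3 [depth=0]
Event 2 (EXEC): [MAIN] PC=1: INC 5 -> ACC=8 [depth=0]
Event 3 (INT 0): INT 0 arrives: push (MAIN, PC=2), enter IRQ0 at PC=0 (depth now 1) [depth=1]
Event 4 (EXEC): [IRQ0] PC=0: DEC 2 -> ACC=6 [depth=1]
Event 5 (EXEC): [IRQ0] PC=1: IRET -> resume MAIN at PC=2 (depth now 0) [depth=0]
Max depth observed: 1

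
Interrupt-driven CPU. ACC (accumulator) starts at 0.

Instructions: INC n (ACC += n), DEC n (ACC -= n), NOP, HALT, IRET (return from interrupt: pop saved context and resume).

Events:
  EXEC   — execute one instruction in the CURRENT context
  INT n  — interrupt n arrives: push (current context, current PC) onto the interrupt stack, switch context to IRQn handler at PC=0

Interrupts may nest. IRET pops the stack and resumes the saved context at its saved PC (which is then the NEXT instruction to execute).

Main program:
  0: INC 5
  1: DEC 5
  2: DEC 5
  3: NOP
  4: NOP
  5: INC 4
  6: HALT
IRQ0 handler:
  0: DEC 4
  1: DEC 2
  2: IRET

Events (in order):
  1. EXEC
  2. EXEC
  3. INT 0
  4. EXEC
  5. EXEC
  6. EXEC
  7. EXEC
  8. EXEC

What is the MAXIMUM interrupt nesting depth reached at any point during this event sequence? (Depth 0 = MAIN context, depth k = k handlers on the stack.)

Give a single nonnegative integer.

Event 1 (EXEC): [MAIN] PC=0: INC 5 -> ACC=5 [depth=0]
Event 2 (EXEC): [MAIN] PC=1: DEC 5 -> ACC=0 [depth=0]
Event 3 (INT 0): INT 0 arrives: push (MAIN, PC=2), enter IRQ0 at PC=0 (depth now 1) [depth=1]
Event 4 (EXEC): [IRQ0] PC=0: DEC 4 -> ACC=-4 [depth=1]
Event 5 (EXEC): [IRQ0] PC=1: DEC 2 -> ACC=-6 [depth=1]
Event 6 (EXEC): [IRQ0] PC=2: IRET -> resume MAIN at PC=2 (depth now 0) [depth=0]
Event 7 (EXEC): [MAIN] PC=2: DEC 5 -> ACC=-11 [depth=0]
Event 8 (EXEC): [MAIN] PC=3: NOP [depth=0]
Max depth observed: 1

Answer: 1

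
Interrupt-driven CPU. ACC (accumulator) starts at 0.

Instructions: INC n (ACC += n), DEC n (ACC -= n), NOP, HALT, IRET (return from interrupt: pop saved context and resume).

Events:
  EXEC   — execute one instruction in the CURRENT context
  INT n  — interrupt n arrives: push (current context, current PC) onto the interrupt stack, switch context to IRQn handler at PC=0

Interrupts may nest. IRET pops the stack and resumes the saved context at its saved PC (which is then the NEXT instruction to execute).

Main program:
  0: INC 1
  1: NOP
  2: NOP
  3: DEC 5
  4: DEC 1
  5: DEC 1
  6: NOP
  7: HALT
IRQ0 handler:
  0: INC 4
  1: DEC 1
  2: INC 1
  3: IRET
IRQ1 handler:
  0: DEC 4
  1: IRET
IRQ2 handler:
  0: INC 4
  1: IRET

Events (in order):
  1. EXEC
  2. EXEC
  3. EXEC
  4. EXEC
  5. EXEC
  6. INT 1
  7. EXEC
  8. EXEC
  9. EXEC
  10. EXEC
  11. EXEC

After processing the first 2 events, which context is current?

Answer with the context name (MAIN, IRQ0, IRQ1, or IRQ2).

Answer: MAIN

Derivation:
Event 1 (EXEC): [MAIN] PC=0: INC 1 -> ACC=1
Event 2 (EXEC): [MAIN] PC=1: NOP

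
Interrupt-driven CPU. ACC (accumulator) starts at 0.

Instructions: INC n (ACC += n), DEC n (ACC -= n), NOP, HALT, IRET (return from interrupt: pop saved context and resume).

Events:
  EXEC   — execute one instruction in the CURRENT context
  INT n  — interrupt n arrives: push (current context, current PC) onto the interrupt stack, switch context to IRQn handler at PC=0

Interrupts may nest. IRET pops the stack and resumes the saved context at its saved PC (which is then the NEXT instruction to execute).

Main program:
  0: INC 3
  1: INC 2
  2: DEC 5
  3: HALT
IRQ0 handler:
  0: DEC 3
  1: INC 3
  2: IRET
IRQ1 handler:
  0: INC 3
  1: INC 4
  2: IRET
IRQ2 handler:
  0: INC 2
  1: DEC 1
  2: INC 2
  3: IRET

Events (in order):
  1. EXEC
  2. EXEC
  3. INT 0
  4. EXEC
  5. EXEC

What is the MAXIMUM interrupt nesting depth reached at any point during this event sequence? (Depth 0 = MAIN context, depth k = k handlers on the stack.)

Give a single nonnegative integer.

Event 1 (EXEC): [MAIN] PC=0: INC 3 -> ACC=3 [depth=0]
Event 2 (EXEC): [MAIN] PC=1: INC 2 -> ACC=5 [depth=0]
Event 3 (INT 0): INT 0 arrives: push (MAIN, PC=2), enter IRQ0 at PC=0 (depth now 1) [depth=1]
Event 4 (EXEC): [IRQ0] PC=0: DEC 3 -> ACC=2 [depth=1]
Event 5 (EXEC): [IRQ0] PC=1: INC 3 -> ACC=5 [depth=1]
Max depth observed: 1

Answer: 1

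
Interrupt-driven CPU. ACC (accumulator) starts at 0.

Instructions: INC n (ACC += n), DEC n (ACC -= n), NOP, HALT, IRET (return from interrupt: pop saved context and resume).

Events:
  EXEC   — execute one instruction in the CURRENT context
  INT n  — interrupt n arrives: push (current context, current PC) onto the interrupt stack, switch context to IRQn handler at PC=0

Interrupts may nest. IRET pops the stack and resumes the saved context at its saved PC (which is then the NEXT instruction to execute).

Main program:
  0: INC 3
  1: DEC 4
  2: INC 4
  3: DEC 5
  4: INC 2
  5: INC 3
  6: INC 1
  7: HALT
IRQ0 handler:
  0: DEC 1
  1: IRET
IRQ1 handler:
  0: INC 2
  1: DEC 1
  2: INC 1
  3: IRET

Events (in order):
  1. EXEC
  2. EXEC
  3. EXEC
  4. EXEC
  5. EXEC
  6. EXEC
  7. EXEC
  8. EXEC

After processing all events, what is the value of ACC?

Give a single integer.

Answer: 4

Derivation:
Event 1 (EXEC): [MAIN] PC=0: INC 3 -> ACC=3
Event 2 (EXEC): [MAIN] PC=1: DEC 4 -> ACC=-1
Event 3 (EXEC): [MAIN] PC=2: INC 4 -> ACC=3
Event 4 (EXEC): [MAIN] PC=3: DEC 5 -> ACC=-2
Event 5 (EXEC): [MAIN] PC=4: INC 2 -> ACC=0
Event 6 (EXEC): [MAIN] PC=5: INC 3 -> ACC=3
Event 7 (EXEC): [MAIN] PC=6: INC 1 -> ACC=4
Event 8 (EXEC): [MAIN] PC=7: HALT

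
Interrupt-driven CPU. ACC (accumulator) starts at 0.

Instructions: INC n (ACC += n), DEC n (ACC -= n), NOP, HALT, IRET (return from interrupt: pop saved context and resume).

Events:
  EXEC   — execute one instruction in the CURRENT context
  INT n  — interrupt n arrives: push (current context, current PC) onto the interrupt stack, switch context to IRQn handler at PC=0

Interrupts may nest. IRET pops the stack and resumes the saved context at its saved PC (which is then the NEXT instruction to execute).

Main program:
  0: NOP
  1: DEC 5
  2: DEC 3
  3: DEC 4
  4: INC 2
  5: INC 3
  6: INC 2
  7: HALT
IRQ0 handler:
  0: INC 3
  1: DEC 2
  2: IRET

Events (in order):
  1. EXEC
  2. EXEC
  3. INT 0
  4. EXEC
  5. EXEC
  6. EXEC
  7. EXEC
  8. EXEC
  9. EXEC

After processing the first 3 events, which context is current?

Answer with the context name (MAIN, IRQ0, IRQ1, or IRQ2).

Event 1 (EXEC): [MAIN] PC=0: NOP
Event 2 (EXEC): [MAIN] PC=1: DEC 5 -> ACC=-5
Event 3 (INT 0): INT 0 arrives: push (MAIN, PC=2), enter IRQ0 at PC=0 (depth now 1)

Answer: IRQ0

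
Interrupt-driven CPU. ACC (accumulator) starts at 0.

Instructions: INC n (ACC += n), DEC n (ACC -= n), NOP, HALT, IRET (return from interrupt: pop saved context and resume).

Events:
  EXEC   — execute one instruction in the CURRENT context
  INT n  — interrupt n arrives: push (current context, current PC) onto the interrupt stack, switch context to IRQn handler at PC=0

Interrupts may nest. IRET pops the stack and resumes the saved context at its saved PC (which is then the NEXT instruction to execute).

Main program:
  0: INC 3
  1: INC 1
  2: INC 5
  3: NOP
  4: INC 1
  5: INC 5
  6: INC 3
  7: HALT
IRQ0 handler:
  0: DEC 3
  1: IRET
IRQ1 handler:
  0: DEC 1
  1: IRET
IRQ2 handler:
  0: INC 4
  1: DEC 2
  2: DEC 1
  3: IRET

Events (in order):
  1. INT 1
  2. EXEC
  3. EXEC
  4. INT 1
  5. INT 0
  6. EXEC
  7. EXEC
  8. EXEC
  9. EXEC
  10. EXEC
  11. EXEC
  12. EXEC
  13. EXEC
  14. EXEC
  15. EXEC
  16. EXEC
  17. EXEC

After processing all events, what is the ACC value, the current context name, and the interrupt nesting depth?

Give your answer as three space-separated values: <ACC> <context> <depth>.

Event 1 (INT 1): INT 1 arrives: push (MAIN, PC=0), enter IRQ1 at PC=0 (depth now 1)
Event 2 (EXEC): [IRQ1] PC=0: DEC 1 -> ACC=-1
Event 3 (EXEC): [IRQ1] PC=1: IRET -> resume MAIN at PC=0 (depth now 0)
Event 4 (INT 1): INT 1 arrives: push (MAIN, PC=0), enter IRQ1 at PC=0 (depth now 1)
Event 5 (INT 0): INT 0 arrives: push (IRQ1, PC=0), enter IRQ0 at PC=0 (depth now 2)
Event 6 (EXEC): [IRQ0] PC=0: DEC 3 -> ACC=-4
Event 7 (EXEC): [IRQ0] PC=1: IRET -> resume IRQ1 at PC=0 (depth now 1)
Event 8 (EXEC): [IRQ1] PC=0: DEC 1 -> ACC=-5
Event 9 (EXEC): [IRQ1] PC=1: IRET -> resume MAIN at PC=0 (depth now 0)
Event 10 (EXEC): [MAIN] PC=0: INC 3 -> ACC=-2
Event 11 (EXEC): [MAIN] PC=1: INC 1 -> ACC=-1
Event 12 (EXEC): [MAIN] PC=2: INC 5 -> ACC=4
Event 13 (EXEC): [MAIN] PC=3: NOP
Event 14 (EXEC): [MAIN] PC=4: INC 1 -> ACC=5
Event 15 (EXEC): [MAIN] PC=5: INC 5 -> ACC=10
Event 16 (EXEC): [MAIN] PC=6: INC 3 -> ACC=13
Event 17 (EXEC): [MAIN] PC=7: HALT

Answer: 13 MAIN 0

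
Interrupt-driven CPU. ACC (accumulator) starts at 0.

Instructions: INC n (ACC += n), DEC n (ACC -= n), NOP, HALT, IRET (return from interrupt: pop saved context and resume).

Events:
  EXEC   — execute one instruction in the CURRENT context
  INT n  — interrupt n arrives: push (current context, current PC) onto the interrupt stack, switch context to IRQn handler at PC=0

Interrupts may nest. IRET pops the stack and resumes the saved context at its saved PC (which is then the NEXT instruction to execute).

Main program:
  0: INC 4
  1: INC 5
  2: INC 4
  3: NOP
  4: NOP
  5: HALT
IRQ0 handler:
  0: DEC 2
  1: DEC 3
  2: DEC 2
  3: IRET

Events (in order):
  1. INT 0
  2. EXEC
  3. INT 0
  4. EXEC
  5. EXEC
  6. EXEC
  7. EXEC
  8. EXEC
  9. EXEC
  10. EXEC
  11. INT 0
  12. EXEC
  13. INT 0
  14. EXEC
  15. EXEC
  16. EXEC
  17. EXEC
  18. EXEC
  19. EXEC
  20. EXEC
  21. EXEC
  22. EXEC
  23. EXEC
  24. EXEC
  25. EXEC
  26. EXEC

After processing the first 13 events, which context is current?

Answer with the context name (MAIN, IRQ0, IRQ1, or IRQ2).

Event 1 (INT 0): INT 0 arrives: push (MAIN, PC=0), enter IRQ0 at PC=0 (depth now 1)
Event 2 (EXEC): [IRQ0] PC=0: DEC 2 -> ACC=-2
Event 3 (INT 0): INT 0 arrives: push (IRQ0, PC=1), enter IRQ0 at PC=0 (depth now 2)
Event 4 (EXEC): [IRQ0] PC=0: DEC 2 -> ACC=-4
Event 5 (EXEC): [IRQ0] PC=1: DEC 3 -> ACC=-7
Event 6 (EXEC): [IRQ0] PC=2: DEC 2 -> ACC=-9
Event 7 (EXEC): [IRQ0] PC=3: IRET -> resume IRQ0 at PC=1 (depth now 1)
Event 8 (EXEC): [IRQ0] PC=1: DEC 3 -> ACC=-12
Event 9 (EXEC): [IRQ0] PC=2: DEC 2 -> ACC=-14
Event 10 (EXEC): [IRQ0] PC=3: IRET -> resume MAIN at PC=0 (depth now 0)
Event 11 (INT 0): INT 0 arrives: push (MAIN, PC=0), enter IRQ0 at PC=0 (depth now 1)
Event 12 (EXEC): [IRQ0] PC=0: DEC 2 -> ACC=-16
Event 13 (INT 0): INT 0 arrives: push (IRQ0, PC=1), enter IRQ0 at PC=0 (depth now 2)

Answer: IRQ0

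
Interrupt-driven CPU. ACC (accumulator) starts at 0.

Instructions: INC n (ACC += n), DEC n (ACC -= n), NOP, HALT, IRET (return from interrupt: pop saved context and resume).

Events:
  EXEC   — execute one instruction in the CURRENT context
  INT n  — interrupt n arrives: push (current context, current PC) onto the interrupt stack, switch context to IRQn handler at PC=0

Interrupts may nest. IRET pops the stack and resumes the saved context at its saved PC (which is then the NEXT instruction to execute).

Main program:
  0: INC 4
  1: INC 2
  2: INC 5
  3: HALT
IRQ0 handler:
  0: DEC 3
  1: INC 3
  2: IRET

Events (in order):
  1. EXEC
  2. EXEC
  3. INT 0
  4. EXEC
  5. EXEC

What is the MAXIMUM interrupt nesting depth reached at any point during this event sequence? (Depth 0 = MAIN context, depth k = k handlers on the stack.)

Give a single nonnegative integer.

Event 1 (EXEC): [MAIN] PC=0: INC 4 -> ACC=4 [depth=0]
Event 2 (EXEC): [MAIN] PC=1: INC 2 -> ACC=6 [depth=0]
Event 3 (INT 0): INT 0 arrives: push (MAIN, PC=2), enter IRQ0 at PC=0 (depth now 1) [depth=1]
Event 4 (EXEC): [IRQ0] PC=0: DEC 3 -> ACC=3 [depth=1]
Event 5 (EXEC): [IRQ0] PC=1: INC 3 -> ACC=6 [depth=1]
Max depth observed: 1

Answer: 1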